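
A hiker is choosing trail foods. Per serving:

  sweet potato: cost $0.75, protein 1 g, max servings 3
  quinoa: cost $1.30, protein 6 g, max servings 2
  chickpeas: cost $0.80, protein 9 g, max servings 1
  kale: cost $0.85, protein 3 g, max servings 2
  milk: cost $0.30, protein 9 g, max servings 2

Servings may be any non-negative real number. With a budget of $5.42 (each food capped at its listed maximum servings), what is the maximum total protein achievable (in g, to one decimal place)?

44.0 g

Protein per dollar: milk 30, chickpeas 11.25, quinoa 4.615, kale 3.529, sweet potato 1.333.
Take 2 servings of milk: spends $0.60, +18.0 g protein (running total 18.0 g).
Take 1 serving of chickpeas: spends $0.80, +9.0 g protein (running total 27.0 g).
Take 2 servings of quinoa: spends $2.60, +12.0 g protein (running total 39.0 g).
Take 1.671 servings of kale: spends $1.42, +5.0 g protein (running total 44.0 g).
Filling greedily by protein-per-dollar is optimal for one linear limit, giving 44.0 g.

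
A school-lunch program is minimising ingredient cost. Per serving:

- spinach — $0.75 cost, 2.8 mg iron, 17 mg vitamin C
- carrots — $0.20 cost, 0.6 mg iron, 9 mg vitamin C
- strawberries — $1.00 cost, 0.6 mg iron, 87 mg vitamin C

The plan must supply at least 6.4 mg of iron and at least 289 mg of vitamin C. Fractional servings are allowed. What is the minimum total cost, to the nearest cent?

$4.11

This is a tiny linear program; its minimum lies at a vertex of the feasible set. List the vertices and price them.
spinach only: max(6.4/2.8, 289/17) = 17 servings → $12.75.
carrots only: max(6.4/0.6, 289/9) = 32.11 servings → $6.42.
strawberries only: max(6.4/0.6, 289/87) = 10.67 servings → $10.67.
spinach + carrots: intersection lies outside the first quadrant.
spinach + strawberries with both tight: 1.643 servings and 3.001 servings → $4.23.
carrots + strawberries with both tight: 8.192 servings and 2.474 servings → $4.11.
The minimum over all feasible corners is $4.11.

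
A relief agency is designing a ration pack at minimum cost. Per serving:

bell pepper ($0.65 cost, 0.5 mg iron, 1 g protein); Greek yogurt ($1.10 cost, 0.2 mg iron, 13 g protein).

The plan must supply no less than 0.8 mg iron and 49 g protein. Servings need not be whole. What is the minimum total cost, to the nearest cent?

A basic optimal solution has at most two foods positive. Try each food alone and each pair with both targets met exactly.
bell pepper only: max(0.8/0.5, 49/1) = 49 servings → $31.85.
Greek yogurt only: max(0.8/0.2, 49/13) = 4 servings → $4.40.
bell pepper + Greek yogurt with both tight: 0.09524 servings and 3.762 servings → $4.20.
So the least-cost plan costs $4.20.

$4.20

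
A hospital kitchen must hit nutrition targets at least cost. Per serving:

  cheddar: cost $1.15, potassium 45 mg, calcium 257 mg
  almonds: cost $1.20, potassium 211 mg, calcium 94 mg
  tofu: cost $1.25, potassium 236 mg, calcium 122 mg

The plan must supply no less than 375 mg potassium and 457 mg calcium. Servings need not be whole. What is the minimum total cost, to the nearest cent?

$3.01

This is a tiny linear program; its minimum lies at a vertex of the feasible set. List the vertices and price them.
cheddar only: max(375/45, 457/257) = 8.333 servings → $9.58.
almonds only: max(375/211, 457/94) = 4.862 servings → $5.83.
tofu only: max(375/236, 457/122) = 3.746 servings → $4.68.
cheddar + almonds with both tight: 1.224 servings and 1.516 servings → $3.23.
cheddar + tofu with both tight: 1.126 servings and 1.374 servings → $3.01.
almonds + tofu: the both-tight solution has a negative serving — not a feasible corner.
Cheapest feasible corner: $3.01.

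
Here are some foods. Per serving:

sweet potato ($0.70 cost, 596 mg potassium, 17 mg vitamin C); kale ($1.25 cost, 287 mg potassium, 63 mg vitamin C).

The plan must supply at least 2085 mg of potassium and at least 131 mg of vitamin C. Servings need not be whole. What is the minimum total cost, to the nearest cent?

An LP optimum is at a vertex; with two nutrient constraints at most two foods are used. Check each candidate.
sweet potato only: max(2085/596, 131/17) = 7.706 servings → $5.39.
kale only: max(2085/287, 131/63) = 7.265 servings → $9.08.
sweet potato + kale with both tight: 2.87 servings and 1.305 servings → $3.64.
So the least-cost plan costs $3.64.

$3.64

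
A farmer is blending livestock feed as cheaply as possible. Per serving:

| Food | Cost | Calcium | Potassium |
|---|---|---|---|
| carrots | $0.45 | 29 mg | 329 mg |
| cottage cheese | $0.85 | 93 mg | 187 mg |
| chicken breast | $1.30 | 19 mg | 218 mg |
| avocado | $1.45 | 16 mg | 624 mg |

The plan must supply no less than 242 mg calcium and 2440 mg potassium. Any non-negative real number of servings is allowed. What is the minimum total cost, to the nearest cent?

$3.55

Check every corner: each single food scaled to meet both minima, and each pair solved so both constraints bind.
carrots only: max(242/29, 2440/329) = 8.345 servings → $3.76.
cottage cheese only: max(242/93, 2440/187) = 13.05 servings → $11.09.
chicken breast only: max(242/19, 2440/218) = 12.74 servings → $16.56.
avocado only: max(242/16, 2440/624) = 15.12 servings → $21.93.
carrots + cottage cheese with both tight: 7.216 servings and 0.3519 servings → $3.55.
carrots + chicken breast: intersection lies outside the first quadrant.
carrots + avocado: intersection lies outside the first quadrant.
cottage cheese + chicken breast with both tight: 0.3825 servings and 10.86 servings → $14.45.
cottage cheese + avocado with both tight: 2.034 servings and 3.301 servings → $6.52.
chicken breast + avocado: the both-tight solution has a negative serving — not a feasible corner.
Cheapest feasible corner: $3.55.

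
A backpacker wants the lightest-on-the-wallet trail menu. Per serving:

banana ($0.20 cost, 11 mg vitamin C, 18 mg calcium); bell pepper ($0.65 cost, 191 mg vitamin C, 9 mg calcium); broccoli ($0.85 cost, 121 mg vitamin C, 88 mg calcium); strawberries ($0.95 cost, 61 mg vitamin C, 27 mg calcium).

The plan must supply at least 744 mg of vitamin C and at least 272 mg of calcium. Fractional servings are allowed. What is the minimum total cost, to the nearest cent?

$3.79

The cheapest plan sits at a corner of the feasible region — with two constraints it uses at most two foods.
banana only: max(744/11, 272/18) = 67.64 servings → $13.53.
bell pepper only: max(744/191, 272/9) = 30.22 servings → $19.64.
broccoli only: max(744/121, 272/88) = 6.149 servings → $5.23.
strawberries only: max(744/61, 272/27) = 12.2 servings → $11.59.
banana + bell pepper with both tight: 13.55 servings and 3.115 servings → $4.74.
banana + broccoli: intersection lies outside the first quadrant.
banana + strawberries with both targets exact would need a negative amount; discard.
bell pepper + broccoli with both tight: 2.071 servings and 2.879 servings → $3.79.
bell pepper + strawberries with both tight: 0.7587 servings and 9.821 servings → $9.82.
broccoli + strawberries: intersection lies outside the first quadrant.
The minimum over all feasible corners is $3.79.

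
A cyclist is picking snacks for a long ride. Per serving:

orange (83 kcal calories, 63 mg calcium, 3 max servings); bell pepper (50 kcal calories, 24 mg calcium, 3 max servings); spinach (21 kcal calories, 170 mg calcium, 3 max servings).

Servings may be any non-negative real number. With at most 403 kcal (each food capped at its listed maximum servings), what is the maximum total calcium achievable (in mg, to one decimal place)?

742.7 mg

Calcium per kcal: spinach 8.095, orange 0.759, bell pepper 0.48.
Take 3 servings of spinach: uses 63 kcal, +510.0 mg calcium (running total 510.0 mg).
Take 3 servings of orange: uses 249 kcal, +189.0 mg calcium (running total 699.0 mg).
Take 1.82 servings of bell pepper: uses 91 kcal, +43.7 mg calcium (running total 742.7 mg).
Greedy by best ratio exhausts the calories allowance optimally: 742.7 mg.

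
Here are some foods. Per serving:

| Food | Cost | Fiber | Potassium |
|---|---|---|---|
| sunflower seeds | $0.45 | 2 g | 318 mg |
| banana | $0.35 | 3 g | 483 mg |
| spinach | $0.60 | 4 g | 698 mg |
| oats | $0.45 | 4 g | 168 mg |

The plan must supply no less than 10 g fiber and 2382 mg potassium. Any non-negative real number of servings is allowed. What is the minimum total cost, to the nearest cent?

$1.73

Minimising a linear cost over {fiber ≥ 10, potassium ≥ 2382, servings ≥ 0} — the optimum is at a vertex, using one or two foods.
sunflower seeds only: max(10/2, 2382/318) = 7.491 servings → $3.37.
banana only: max(10/3, 2382/483) = 4.932 servings → $1.73.
spinach only: max(10/4, 2382/698) = 3.413 servings → $2.05.
oats only: max(10/4, 2382/168) = 14.18 servings → $6.38.
sunflower seeds + banana: intersection lies outside the first quadrant.
sunflower seeds + spinach: intersection lies outside the first quadrant.
sunflower seeds + oats: the both-tight solution has a negative serving — not a feasible corner.
banana + spinach with both targets exact would need a negative amount; discard.
banana + oats: intersection lies outside the first quadrant.
spinach + oats: the both-tight solution has a negative serving — not a feasible corner.
So the least-cost plan costs $1.73.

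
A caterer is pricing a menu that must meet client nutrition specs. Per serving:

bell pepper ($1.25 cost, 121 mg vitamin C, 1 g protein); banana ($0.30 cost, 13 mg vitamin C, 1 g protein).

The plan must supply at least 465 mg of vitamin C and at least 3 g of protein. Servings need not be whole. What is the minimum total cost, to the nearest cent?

Minimising a linear cost over {vitamin C ≥ 465, protein ≥ 3, servings ≥ 0} — the optimum is at a vertex, using one or two foods.
bell pepper only: max(465/121, 3/1) = 3.843 servings → $4.80.
banana only: max(465/13, 3/1) = 35.77 servings → $10.73.
bell pepper + banana: the both-tight solution has a negative serving — not a feasible corner.
So the least-cost plan costs $4.80.

$4.80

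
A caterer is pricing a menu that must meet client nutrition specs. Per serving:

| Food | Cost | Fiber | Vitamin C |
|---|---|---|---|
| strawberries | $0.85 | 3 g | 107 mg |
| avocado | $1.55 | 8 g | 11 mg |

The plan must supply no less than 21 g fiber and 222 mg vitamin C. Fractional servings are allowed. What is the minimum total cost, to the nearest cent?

An LP optimum is at a vertex; with two nutrient constraints at most two foods are used. Check each candidate.
strawberries only: max(21/3, 222/107) = 7 servings → $5.95.
avocado only: max(21/8, 222/11) = 20.18 servings → $31.28.
strawberries + avocado with both tight: 1.877 servings and 1.921 servings → $4.57.
So the least-cost plan costs $4.57.

$4.57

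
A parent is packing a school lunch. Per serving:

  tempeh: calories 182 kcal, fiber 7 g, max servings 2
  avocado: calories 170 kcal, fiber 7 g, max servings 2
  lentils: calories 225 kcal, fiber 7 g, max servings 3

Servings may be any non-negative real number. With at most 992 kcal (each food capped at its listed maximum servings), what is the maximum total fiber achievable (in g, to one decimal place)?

Fiber per kcal: avocado 0.04118, tempeh 0.03846, lentils 0.03111.
Take 2 servings of avocado: uses 340 kcal, +14.0 g fiber (running total 14.0 g).
Take 2 servings of tempeh: uses 364 kcal, +14.0 g fiber (running total 28.0 g).
Take 1.28 servings of lentils: uses 288 kcal, +9.0 g fiber (running total 37.0 g).
Greedy by best ratio exhausts the calories allowance optimally: 37.0 g.

37.0 g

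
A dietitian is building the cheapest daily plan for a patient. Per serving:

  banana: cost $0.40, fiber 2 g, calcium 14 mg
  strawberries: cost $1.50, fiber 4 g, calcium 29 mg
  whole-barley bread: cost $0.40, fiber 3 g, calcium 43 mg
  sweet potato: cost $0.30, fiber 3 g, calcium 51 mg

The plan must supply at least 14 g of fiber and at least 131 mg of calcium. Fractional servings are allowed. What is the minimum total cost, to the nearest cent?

For a min-cost LP with two ≥-constraints, a basic feasible solution has at most two positive variables.
banana only: max(14/2, 131/14) = 9.357 servings → $3.74.
strawberries only: max(14/4, 131/29) = 4.517 servings → $6.78.
whole-barley bread only: max(14/3, 131/43) = 4.667 servings → $1.87.
sweet potato only: max(14/3, 131/51) = 4.667 servings → $1.40.
banana + strawberries: the both-tight solution has a negative serving — not a feasible corner.
banana + whole-barley bread with both tight: 4.75 servings and 1.5 servings → $2.50.
banana + sweet potato with both tight: 5.35 servings and 1.1 servings → $2.47.
strawberries + whole-barley bread with both tight: 2.459 servings and 1.388 servings → $4.24.
strawberries + sweet potato with both tight: 2.744 servings and 1.009 servings → $4.42.
whole-barley bread + sweet potato: the both-tight solution has a negative serving — not a feasible corner.
Cheapest feasible corner: $1.40.

$1.40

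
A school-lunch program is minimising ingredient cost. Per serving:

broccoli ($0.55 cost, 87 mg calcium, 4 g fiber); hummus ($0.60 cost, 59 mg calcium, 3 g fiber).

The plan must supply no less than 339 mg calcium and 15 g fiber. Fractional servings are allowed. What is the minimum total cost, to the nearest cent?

$2.14

Minimising a linear cost over {calcium ≥ 339, fiber ≥ 15, servings ≥ 0} — the optimum is at a vertex, using one or two foods.
broccoli only: max(339/87, 15/4) = 3.897 servings → $2.14.
hummus only: max(339/59, 15/3) = 5.746 servings → $3.45.
broccoli + hummus: intersection lies outside the first quadrant.
The minimum over all feasible corners is $2.14.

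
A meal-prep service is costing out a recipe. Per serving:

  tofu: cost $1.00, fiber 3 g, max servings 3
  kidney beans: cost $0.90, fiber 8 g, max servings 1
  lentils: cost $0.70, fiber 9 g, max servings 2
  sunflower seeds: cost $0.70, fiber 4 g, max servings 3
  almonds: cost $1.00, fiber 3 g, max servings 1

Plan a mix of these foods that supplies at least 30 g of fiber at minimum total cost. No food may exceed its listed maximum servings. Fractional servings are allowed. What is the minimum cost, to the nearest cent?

$3.00

Cost per g of fiber: lentils $0.0778, kidney beans $0.1125, sunflower seeds $0.1750, tofu $0.3333, almonds $0.3333.
Take 2 servings of lentils: +18.0 g fiber for $1.40 (total $1.40, still need 12.0 g).
Take 1 serving of kidney beans: +8.0 g fiber for $0.90 (total $2.30, still need 4.0 g).
Take 1 serving of sunflower seeds: +4.0 g fiber for $0.70 (total $3.00, still need 0.0 g).
Filling from the cheapest source first is optimal under one linear minimum: $3.00.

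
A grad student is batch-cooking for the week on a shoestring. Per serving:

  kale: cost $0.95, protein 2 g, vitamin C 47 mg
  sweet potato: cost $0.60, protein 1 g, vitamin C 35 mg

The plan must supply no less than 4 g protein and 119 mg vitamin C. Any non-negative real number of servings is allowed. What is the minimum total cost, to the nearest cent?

$2.17

The cheapest plan sits at a corner of the feasible region — with two constraints it uses at most two foods.
kale only: max(4/2, 119/47) = 2.532 servings → $2.41.
sweet potato only: max(4/1, 119/35) = 4 servings → $2.40.
kale + sweet potato with both tight: 0.913 servings and 2.174 servings → $2.17.
So the least-cost plan costs $2.17.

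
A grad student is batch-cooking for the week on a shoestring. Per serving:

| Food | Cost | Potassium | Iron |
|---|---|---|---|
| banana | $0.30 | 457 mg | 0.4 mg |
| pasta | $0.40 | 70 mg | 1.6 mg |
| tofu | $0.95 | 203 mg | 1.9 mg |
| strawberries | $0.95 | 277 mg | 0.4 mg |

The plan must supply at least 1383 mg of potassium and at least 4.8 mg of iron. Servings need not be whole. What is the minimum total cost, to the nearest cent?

$1.73

At the optimum either one food covers both requirements or two foods hit both targets exactly; no other combination can be cheaper.
banana only: max(1383/457, 4.8/0.4) = 12 servings → $3.60.
pasta only: max(1383/70, 4.8/1.6) = 19.76 servings → $7.90.
tofu only: max(1383/203, 4.8/1.9) = 6.813 servings → $6.47.
strawberries only: max(1383/277, 4.8/0.4) = 12 servings → $11.40.
banana + pasta with both tight: 2.669 servings and 2.333 servings → $1.73.
banana + tofu with both tight: 2.1 servings and 2.084 servings → $2.61.
banana + strawberries: the both-tight solution has a negative serving — not a feasible corner.
pasta + tofu: intersection lies outside the first quadrant.
pasta + strawberries with both tight: 1.87 servings and 4.52 servings → $5.04.
tofu + strawberries with both tight: 1.744 servings and 3.714 servings → $5.19.
So the least-cost plan costs $1.73.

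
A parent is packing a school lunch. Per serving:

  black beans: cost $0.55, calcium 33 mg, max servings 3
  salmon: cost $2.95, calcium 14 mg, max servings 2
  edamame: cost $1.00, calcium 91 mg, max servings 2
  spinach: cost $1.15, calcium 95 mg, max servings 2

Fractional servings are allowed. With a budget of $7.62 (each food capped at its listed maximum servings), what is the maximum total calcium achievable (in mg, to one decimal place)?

478.9 mg

Calcium per dollar: edamame 91, spinach 82.61, black beans 60, salmon 4.746.
Take 2 servings of edamame: spends $2.00, +182.0 mg calcium (running total 182.0 mg).
Take 2 servings of spinach: spends $2.30, +190.0 mg calcium (running total 372.0 mg).
Take 3 servings of black beans: spends $1.65, +99.0 mg calcium (running total 471.0 mg).
Take 0.5661 servings of salmon: spends $1.67, +7.9 mg calcium (running total 478.9 mg).
Filling greedily by calcium-per-dollar is optimal for one linear limit, giving 478.9 mg.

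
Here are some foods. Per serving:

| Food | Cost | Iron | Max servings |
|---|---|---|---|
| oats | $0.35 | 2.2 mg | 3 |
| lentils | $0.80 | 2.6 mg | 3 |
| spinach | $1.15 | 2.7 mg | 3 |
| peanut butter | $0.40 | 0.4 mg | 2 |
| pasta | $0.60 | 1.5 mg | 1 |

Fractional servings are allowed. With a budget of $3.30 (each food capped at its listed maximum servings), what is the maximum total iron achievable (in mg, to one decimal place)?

13.9 mg

Iron per dollar: oats 6.286, lentils 3.25, pasta 2.5, spinach 2.348, peanut butter 1.
Take 3 servings of oats: spends $1.05, +6.6 mg iron (running total 6.6 mg).
Take 2.812 servings of lentils: spends $2.25, +7.3 mg iron (running total 13.9 mg).
Greedy by best ratio exhausts the cost allowance optimally: 13.9 mg.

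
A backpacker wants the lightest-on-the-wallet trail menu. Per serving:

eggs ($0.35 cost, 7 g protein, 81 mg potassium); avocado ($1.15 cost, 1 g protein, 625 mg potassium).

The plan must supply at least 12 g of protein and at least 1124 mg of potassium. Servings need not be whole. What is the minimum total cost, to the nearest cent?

$2.37

Compare the cost at each extreme point of the feasible region.
eggs only: max(12/7, 1124/81) = 13.88 servings → $4.86.
avocado only: max(12/1, 1124/625) = 12 servings → $13.80.
eggs + avocado with both tight: 1.485 servings and 1.606 servings → $2.37.
So the least-cost plan costs $2.37.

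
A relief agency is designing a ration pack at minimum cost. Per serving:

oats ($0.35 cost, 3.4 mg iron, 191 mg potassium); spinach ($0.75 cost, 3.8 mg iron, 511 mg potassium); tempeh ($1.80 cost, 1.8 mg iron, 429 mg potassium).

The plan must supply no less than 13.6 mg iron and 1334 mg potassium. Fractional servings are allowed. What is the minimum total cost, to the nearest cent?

Two binding constraints pin down two serving amounts, so the optimal mix uses at most two foods. The candidates are each food alone (scaled to the tighter of iron/potassium) and each pair with both constraints tight.
oats only: max(13.6/3.4, 1334/191) = 6.984 servings → $2.44.
spinach only: max(13.6/3.8, 1334/511) = 3.579 servings → $2.68.
tempeh only: max(13.6/1.8, 1334/429) = 7.556 servings → $13.60.
oats + spinach with both tight: 1.859 servings and 1.916 servings → $2.09.
oats + tempeh with both tight: 3.08 servings and 1.738 servings → $4.21.
spinach + tempeh: intersection lies outside the first quadrant.
So the least-cost plan costs $2.09.

$2.09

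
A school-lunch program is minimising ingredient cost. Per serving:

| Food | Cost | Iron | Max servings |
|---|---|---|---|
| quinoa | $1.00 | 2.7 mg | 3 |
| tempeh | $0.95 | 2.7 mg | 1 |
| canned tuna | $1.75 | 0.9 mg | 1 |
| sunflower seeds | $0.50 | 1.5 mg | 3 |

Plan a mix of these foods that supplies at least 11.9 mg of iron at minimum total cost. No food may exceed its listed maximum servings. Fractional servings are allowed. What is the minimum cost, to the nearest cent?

$4.19

Cost per mg of iron: sunflower seeds $0.3333, tempeh $0.3519, quinoa $0.3704, canned tuna $1.9444.
Take 3 servings of sunflower seeds: +4.5 mg iron for $1.50 (total $1.50, still need 7.4 mg).
Take 1 serving of tempeh: +2.7 mg iron for $0.95 (total $2.45, still need 4.7 mg).
Take 1.741 servings of quinoa: +4.7 mg iron for $1.74 (total $4.19, still need 0.0 mg).
Greedy by cheapest-per-mg is optimal for a single linear constraint, so the minimum cost is $4.19.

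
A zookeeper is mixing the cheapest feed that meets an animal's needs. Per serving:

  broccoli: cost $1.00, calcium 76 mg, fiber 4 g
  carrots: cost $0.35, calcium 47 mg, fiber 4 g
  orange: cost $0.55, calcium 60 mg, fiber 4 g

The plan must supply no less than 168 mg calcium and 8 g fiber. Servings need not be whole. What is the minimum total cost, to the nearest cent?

This is a tiny linear program; its minimum lies at a vertex of the feasible set. List the vertices and price them.
broccoli only: max(168/76, 8/4) = 2.211 servings → $2.21.
carrots only: max(168/47, 8/4) = 3.574 servings → $1.25.
orange only: max(168/60, 8/4) = 2.8 servings → $1.54.
broccoli + carrots with both targets exact would need a negative amount; discard.
broccoli + orange with both targets exact would need a negative amount; discard.
carrots + orange: the both-tight solution has a negative serving — not a feasible corner.
The minimum over all feasible corners is $1.25.

$1.25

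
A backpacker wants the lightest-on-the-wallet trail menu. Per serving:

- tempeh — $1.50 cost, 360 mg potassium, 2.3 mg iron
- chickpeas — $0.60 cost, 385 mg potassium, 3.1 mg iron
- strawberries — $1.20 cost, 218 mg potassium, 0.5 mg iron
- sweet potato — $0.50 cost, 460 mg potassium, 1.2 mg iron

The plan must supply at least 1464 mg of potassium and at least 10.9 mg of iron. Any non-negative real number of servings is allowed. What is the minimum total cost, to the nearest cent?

Compare the cost at each extreme point of the feasible region.
tempeh only: max(1464/360, 10.9/2.3) = 4.739 servings → $7.11.
chickpeas only: max(1464/385, 10.9/3.1) = 3.803 servings → $2.28.
strawberries only: max(1464/218, 10.9/0.5) = 21.8 servings → $26.16.
sweet potato only: max(1464/460, 10.9/1.2) = 9.083 servings → $4.54.
tempeh + chickpeas with both tight: 1.483 servings and 2.416 servings → $3.67.
tempeh + strawberries: intersection lies outside the first quadrant.
tempeh + sweet potato: intersection lies outside the first quadrant.
chickpeas + strawberries with both tight: 3.402 servings and 0.7074 servings → $2.89.
chickpeas + sweet potato with both tight: 3.379 servings and 0.3547 servings → $2.20.
strawberries + sweet potato: the both-tight solution has a negative serving — not a feasible corner.
Cheapest feasible corner: $2.20.

$2.20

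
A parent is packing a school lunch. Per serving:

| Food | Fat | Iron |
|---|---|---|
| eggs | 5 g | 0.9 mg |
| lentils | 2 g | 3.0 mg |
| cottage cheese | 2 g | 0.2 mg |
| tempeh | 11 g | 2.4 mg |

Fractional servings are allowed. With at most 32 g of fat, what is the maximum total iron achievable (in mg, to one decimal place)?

48.0 mg

Iron per g fat: lentils 1.5, tempeh 0.2182, eggs 0.18, cottage cheese 0.1.
With no serving limits, spend the whole fat allowance on lentils: 32 g / 2 g × 3.0 mg = 48.0 mg.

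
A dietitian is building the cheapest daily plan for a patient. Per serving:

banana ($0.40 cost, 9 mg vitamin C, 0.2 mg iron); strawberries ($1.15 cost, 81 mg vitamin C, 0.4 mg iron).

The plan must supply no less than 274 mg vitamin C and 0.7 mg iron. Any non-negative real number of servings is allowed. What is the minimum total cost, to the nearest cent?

banana only: max(274/9, 0.7/0.2) = 30.44 servings → $12.18.
strawberries only: max(274/81, 0.7/0.4) = 3.383 servings → $3.89.
banana + strawberries: intersection lies outside the first quadrant.
So the least-cost plan costs $3.89.

$3.89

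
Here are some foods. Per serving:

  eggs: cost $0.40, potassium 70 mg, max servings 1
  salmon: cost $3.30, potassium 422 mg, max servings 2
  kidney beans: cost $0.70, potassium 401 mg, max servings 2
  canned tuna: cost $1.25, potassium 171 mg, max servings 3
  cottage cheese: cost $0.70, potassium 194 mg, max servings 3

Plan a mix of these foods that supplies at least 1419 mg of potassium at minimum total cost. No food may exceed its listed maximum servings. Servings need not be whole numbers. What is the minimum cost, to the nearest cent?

Cost per mg of potassium: kidney beans $0.0017, cottage cheese $0.0036, eggs $0.0057, canned tuna $0.0073, salmon $0.0078.
Take 2 servings of kidney beans: +802.0 mg potassium for $1.40 (total $1.40, still need 617.0 mg).
Take 3 servings of cottage cheese: +582.0 mg potassium for $2.10 (total $3.50, still need 35.0 mg).
Take 0.5 servings of eggs: +35.0 mg potassium for $0.20 (total $3.70, still need 0.0 mg).
Filling from the cheapest source first is optimal under one linear minimum: $3.70.

$3.70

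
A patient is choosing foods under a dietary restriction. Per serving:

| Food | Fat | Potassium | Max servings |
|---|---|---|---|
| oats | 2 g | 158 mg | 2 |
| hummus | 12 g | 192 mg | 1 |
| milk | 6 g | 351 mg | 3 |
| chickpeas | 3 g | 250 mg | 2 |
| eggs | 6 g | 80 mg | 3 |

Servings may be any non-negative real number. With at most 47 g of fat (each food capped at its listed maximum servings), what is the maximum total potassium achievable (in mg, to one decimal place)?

2154.3 mg

Potassium per g fat: chickpeas 83.33, oats 79, milk 58.5, hummus 16, eggs 13.33.
Take 2 servings of chickpeas: uses 6 g fat, +500.0 mg potassium (running total 500.0 mg).
Take 2 servings of oats: uses 4 g fat, +316.0 mg potassium (running total 816.0 mg).
Take 3 servings of milk: uses 18 g fat, +1053.0 mg potassium (running total 1869.0 mg).
Take 1 serving of hummus: uses 12 g fat, +192.0 mg potassium (running total 2061.0 mg).
Take 1.167 servings of eggs: uses 7 g fat, +93.3 mg potassium (running total 2154.3 mg).
Greedy by best ratio exhausts the fat allowance optimally: 2154.3 mg.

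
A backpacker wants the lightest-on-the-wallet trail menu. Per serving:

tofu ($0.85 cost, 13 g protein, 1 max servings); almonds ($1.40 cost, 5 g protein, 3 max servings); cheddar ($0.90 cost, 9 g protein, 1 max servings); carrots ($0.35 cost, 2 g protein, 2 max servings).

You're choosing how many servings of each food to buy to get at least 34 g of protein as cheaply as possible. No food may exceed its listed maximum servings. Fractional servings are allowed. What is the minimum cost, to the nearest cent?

$4.69

Cost per g of protein: tofu $0.0654, cheddar $0.1000, carrots $0.1750, almonds $0.2800.
Take 1 serving of tofu: +13.0 g protein for $0.85 (total $0.85, still need 21.0 g).
Take 1 serving of cheddar: +9.0 g protein for $0.90 (total $1.75, still need 12.0 g).
Take 2 servings of carrots: +4.0 g protein for $0.70 (total $2.45, still need 8.0 g).
Take 1.6 servings of almonds: +8.0 g protein for $2.24 (total $4.69, still need 0.0 g).
Filling from the cheapest source first is optimal under one linear minimum: $4.69.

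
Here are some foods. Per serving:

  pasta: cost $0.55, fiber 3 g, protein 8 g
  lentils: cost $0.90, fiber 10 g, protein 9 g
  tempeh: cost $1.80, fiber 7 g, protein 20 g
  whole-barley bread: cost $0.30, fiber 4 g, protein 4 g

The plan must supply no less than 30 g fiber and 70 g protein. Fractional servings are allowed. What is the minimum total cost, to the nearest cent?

$4.85

With two linear requirements the optimum uses one or two foods; enumerate the corners.
pasta only: max(30/3, 70/8) = 10 servings → $5.50.
lentils only: max(30/10, 70/9) = 7.778 servings → $7.00.
tempeh only: max(30/7, 70/20) = 4.286 servings → $7.71.
whole-barley bread only: max(30/4, 70/4) = 17.5 servings → $5.25.
pasta + lentils with both tight: 8.113 servings and 0.566 servings → $4.97.
pasta + tempeh with both targets exact would need a negative amount; discard.
pasta + whole-barley bread with both tight: 8 servings and 1.5 servings → $4.85.
lentils + tempeh with both tight: 0.8029 servings and 3.139 servings → $6.37.
lentils + whole-barley bread with both targets exact would need a negative amount; discard.
tempeh + whole-barley bread with both tight: 3.077 servings and 2.115 servings → $6.17.
The minimum over all feasible corners is $4.85.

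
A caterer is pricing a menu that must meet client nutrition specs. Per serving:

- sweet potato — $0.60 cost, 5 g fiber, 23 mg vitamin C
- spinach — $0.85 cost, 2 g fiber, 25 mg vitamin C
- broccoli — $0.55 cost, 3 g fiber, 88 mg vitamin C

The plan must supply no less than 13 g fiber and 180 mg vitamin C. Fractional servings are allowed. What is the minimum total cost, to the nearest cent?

sweet potato only: max(13/5, 180/23) = 7.826 servings → $4.70.
spinach only: max(13/2, 180/25) = 7.2 servings → $6.12.
broccoli only: max(13/3, 180/88) = 4.333 servings → $2.38.
sweet potato + spinach: intersection lies outside the first quadrant.
sweet potato + broccoli with both tight: 1.628 servings and 1.62 servings → $1.87.
spinach + broccoli with both tight: 5.98 servings and 0.3465 servings → $5.27.
So the least-cost plan costs $1.87.

$1.87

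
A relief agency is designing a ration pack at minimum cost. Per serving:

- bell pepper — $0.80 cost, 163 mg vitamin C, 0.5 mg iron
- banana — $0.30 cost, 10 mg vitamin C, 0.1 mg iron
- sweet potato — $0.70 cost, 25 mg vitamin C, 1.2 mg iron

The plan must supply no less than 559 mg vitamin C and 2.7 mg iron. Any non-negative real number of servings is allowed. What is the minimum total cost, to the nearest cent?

Minimising a linear cost over {vitamin C ≥ 559, iron ≥ 2.7, servings ≥ 0} — the optimum is at a vertex, using one or two foods.
bell pepper only: max(559/163, 2.7/0.5) = 5.4 servings → $4.32.
banana only: max(559/10, 2.7/0.1) = 55.9 servings → $16.77.
sweet potato only: max(559/25, 2.7/1.2) = 22.36 servings → $15.65.
bell pepper + banana with both tight: 2.558 servings and 14.21 servings → $6.31.
bell pepper + sweet potato with both tight: 3.295 servings and 0.8771 servings → $3.25.
banana + sweet potato: the both-tight solution has a negative serving — not a feasible corner.
The minimum over all feasible corners is $3.25.

$3.25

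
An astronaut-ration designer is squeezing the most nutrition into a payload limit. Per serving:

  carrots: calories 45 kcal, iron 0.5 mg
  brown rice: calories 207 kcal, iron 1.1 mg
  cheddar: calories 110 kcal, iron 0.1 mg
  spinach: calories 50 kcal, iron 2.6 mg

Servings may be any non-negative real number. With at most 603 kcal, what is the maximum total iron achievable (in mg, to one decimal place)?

Iron per kcal: spinach 0.052, carrots 0.01111, brown rice 0.005314, cheddar 0.0009091.
With no serving limits, spend the whole calories allowance on spinach: 603 kcal / 50 kcal × 2.6 mg = 31.4 mg.

31.4 mg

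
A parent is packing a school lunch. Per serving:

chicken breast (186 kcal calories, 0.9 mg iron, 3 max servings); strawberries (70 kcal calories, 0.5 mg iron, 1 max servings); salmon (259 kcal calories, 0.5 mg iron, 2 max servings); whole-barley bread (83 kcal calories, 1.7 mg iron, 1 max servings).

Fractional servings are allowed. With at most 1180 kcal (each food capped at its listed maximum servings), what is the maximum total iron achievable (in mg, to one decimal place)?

5.8 mg

Iron per kcal: whole-barley bread 0.02048, strawberries 0.007143, chicken breast 0.004839, salmon 0.001931.
Take 1 serving of whole-barley bread: uses 83 kcal, +1.7 mg iron (running total 1.7 mg).
Take 1 serving of strawberries: uses 70 kcal, +0.5 mg iron (running total 2.2 mg).
Take 3 servings of chicken breast: uses 558 kcal, +2.7 mg iron (running total 4.9 mg).
Take 1.811 servings of salmon: uses 469 kcal, +0.9 mg iron (running total 5.8 mg).
Greedy by best ratio exhausts the calories allowance optimally: 5.8 mg.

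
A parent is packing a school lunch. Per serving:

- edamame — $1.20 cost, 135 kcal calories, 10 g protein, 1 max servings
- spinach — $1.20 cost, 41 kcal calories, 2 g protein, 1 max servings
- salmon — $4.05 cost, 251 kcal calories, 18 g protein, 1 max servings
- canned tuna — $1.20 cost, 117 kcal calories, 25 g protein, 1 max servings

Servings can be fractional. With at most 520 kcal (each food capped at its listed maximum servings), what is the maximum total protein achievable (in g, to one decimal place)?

Protein per kcal: canned tuna 0.2137, edamame 0.07407, salmon 0.07171, spinach 0.04878.
Take 1 serving of canned tuna: uses 117 kcal, +25.0 g protein (running total 25.0 g).
Take 1 serving of edamame: uses 135 kcal, +10.0 g protein (running total 35.0 g).
Take 1 serving of salmon: uses 251 kcal, +18.0 g protein (running total 53.0 g).
Take 0.4146 servings of spinach: uses 17 kcal, +0.8 g protein (running total 53.8 g).
Greedy by best ratio exhausts the calories allowance optimally: 53.8 g.

53.8 g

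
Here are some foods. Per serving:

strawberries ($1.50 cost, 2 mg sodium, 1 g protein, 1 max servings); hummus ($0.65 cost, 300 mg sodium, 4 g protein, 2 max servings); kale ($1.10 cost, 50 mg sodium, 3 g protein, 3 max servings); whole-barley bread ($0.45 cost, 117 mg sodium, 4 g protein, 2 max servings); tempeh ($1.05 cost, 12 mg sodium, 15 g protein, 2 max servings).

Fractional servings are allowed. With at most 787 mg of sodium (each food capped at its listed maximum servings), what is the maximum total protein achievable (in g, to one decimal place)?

53.0 g

Protein per mg sodium: tempeh 1.25, strawberries 0.5, kale 0.06, whole-barley bread 0.03419, hummus 0.01333.
Take 2 servings of tempeh: uses 24 mg sodium, +30.0 g protein (running total 30.0 g).
Take 1 serving of strawberries: uses 2 mg sodium, +1.0 g protein (running total 31.0 g).
Take 3 servings of kale: uses 150 mg sodium, +9.0 g protein (running total 40.0 g).
Take 2 servings of whole-barley bread: uses 234 mg sodium, +8.0 g protein (running total 48.0 g).
Take 1.257 servings of hummus: uses 377 mg sodium, +5.0 g protein (running total 53.0 g).
Greedy by best ratio exhausts the sodium allowance optimally: 53.0 g.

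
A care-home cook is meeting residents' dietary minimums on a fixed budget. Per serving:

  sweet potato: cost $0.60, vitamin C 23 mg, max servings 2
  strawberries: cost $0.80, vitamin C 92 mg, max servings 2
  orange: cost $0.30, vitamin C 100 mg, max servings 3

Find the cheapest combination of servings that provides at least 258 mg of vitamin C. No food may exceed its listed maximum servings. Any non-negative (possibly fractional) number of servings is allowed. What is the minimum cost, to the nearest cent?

$0.77

Cost per mg of vitamin C: orange $0.0030, strawberries $0.0087, sweet potato $0.0261.
Take 2.58 servings of orange: +258.0 mg vitamin C for $0.77 (total $0.77, still need 0.0 mg).
Filling from the cheapest source first is optimal under one linear minimum: $0.77.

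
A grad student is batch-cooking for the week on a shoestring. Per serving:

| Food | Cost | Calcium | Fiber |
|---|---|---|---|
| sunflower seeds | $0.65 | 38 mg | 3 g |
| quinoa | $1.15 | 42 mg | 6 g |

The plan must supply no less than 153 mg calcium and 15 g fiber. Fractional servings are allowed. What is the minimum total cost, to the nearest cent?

$3.09

Minimising a linear cost over {calcium ≥ 153, fiber ≥ 15, servings ≥ 0} — the optimum is at a vertex, using one or two foods.
sunflower seeds only: max(153/38, 15/3) = 5 servings → $3.25.
quinoa only: max(153/42, 15/6) = 3.643 servings → $4.19.
sunflower seeds + quinoa with both tight: 2.824 servings and 1.088 servings → $3.09.
The minimum over all feasible corners is $3.09.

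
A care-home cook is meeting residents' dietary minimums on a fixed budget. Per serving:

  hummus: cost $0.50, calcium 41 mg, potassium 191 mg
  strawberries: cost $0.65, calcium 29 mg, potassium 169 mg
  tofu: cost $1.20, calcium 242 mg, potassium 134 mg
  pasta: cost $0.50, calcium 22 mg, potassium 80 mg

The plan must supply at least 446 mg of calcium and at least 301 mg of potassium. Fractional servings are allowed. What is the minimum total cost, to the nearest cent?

A basic optimal solution has at most two foods positive. Try each food alone and each pair with both targets met exactly.
hummus only: max(446/41, 301/191) = 10.88 servings → $5.44.
strawberries only: max(446/29, 301/169) = 15.38 servings → $10.00.
tofu only: max(446/242, 301/134) = 2.246 servings → $2.70.
pasta only: max(446/22, 301/80) = 20.27 servings → $10.14.
hummus + strawberries: intersection lies outside the first quadrant.
hummus + tofu with both tight: 0.3211 servings and 1.789 servings → $2.31.
hummus + pasta: intersection lies outside the first quadrant.
strawberries + tofu with both tight: 0.3533 servings and 1.801 servings → $2.39.
strawberries + pasta: intersection lies outside the first quadrant.
tofu + pasta with both tight: 1.771 servings and 0.7969 servings → $2.52.
The minimum over all feasible corners is $2.31.

$2.31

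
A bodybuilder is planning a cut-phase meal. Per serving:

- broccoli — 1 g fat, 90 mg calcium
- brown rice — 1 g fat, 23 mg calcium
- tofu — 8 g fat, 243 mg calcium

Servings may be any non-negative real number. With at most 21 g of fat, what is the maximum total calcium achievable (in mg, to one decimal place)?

Calcium per g fat: broccoli 90, tofu 30.38, brown rice 23.
With no serving limits, spend the whole fat allowance on broccoli: 21 g / 1 g × 90 mg = 1890.0 mg.

1890.0 mg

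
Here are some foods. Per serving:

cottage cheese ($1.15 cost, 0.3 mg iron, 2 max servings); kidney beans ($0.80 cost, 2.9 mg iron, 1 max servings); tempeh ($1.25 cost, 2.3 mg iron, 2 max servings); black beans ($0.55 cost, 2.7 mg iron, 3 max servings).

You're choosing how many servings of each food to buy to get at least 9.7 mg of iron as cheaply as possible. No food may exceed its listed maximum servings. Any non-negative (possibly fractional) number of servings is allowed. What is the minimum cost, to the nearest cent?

$2.09

Cost per mg of iron: black beans $0.2037, kidney beans $0.2759, tempeh $0.5435, cottage cheese $3.8333.
Take 3 servings of black beans: +8.1 mg iron for $1.65 (total $1.65, still need 1.6 mg).
Take 0.5517 servings of kidney beans: +1.6 mg iron for $0.44 (total $2.09, still need 0.0 mg).
Greedy by cheapest-per-mg is optimal for a single linear constraint, so the minimum cost is $2.09.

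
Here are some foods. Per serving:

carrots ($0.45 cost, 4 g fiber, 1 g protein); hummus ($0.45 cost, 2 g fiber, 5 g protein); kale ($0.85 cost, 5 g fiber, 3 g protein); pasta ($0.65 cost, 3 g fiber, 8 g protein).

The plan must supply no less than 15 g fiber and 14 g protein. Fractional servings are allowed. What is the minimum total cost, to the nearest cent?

$2.13

For a min-cost LP with two ≥-constraints, a basic feasible solution has at most two positive variables.
carrots only: max(15/4, 14/1) = 14 servings → $6.30.
hummus only: max(15/2, 14/5) = 7.5 servings → $3.38.
kale only: max(15/5, 14/3) = 4.667 servings → $3.97.
pasta only: max(15/3, 14/8) = 5 servings → $3.25.
carrots + hummus with both tight: 2.611 servings and 2.278 servings → $2.20.
carrots + kale: the both-tight solution has a negative serving — not a feasible corner.
carrots + pasta with both tight: 2.69 servings and 1.414 servings → $2.13.
hummus + kale with both tight: 1.316 servings and 2.474 servings → $2.69.
hummus + pasta with both targets exact would need a negative amount; discard.
kale + pasta with both tight: 2.516 servings and 0.8065 servings → $2.66.
So the least-cost plan costs $2.13.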